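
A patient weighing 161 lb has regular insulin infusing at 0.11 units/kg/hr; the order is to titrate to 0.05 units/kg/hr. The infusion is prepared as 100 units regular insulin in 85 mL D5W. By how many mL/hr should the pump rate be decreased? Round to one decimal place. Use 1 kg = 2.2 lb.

3.7 mL/hr

At the current dose:
Weight = 161 lb ÷ 2.2 lb/kg = 73.18182 kg
Dose = 0.11 units/kg/hr × 73.18182 kg = 8.05 units/hr
Concentration = 100 units ÷ 85 mL = 1.176471 units/mL
Rate = 8.05 units/hr ÷ 1.176471 units/mL = 6.8425 mL/hr
At the new dose:
Dose = 0.05 units/kg/hr × 73.18182 kg = 3.659091 units/hr
Rate = 3.659091 units/hr ÷ 1.176471 units/mL = 3.110227 mL/hr
Change = 3.110227 − 6.8425 = -3.732273 mL/hr → 3.732273 mL/hr decrease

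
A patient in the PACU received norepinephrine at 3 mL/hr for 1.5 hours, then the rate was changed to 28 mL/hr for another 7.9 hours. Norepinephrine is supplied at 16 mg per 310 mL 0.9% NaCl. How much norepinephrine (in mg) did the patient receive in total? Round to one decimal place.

11.6 mg

Concentration = 16 mg ÷ 310 mL = 0.0516129 mg/mL
Stage 1: 3 mL/hr × 1.5 hr = 4.5 mL → 4.5 mL × 0.0516129 mg/mL = 0.2322581 mg
Stage 2: 28 mL/hr × 7.9 hr = 221.2 mL → 221.2 mL × 0.0516129 mg/mL = 11.41677 mg
Total = 0.2322581 + 11.41677 = 11.64903 mg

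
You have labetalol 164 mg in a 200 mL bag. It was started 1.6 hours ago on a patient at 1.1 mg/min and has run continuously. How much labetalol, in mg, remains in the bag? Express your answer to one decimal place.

1.1 mg/min × 60 min/hr = 66 mg/hr
Concentration = 164 mg ÷ 200 mL = 0.82 mg/mL
Rate = 66 mg/hr ÷ 0.82 mg/mL = 80.4878 mL/hr
Volume infused = 80.4878 mL/hr × 1.6 hr = 128.7805 mL
Volume remaining = 200 − 128.7805 = 71.21951 mL
Drug remaining = 71.21951 mL × 0.82 mg/mL = 58.4 mg

58.4 mg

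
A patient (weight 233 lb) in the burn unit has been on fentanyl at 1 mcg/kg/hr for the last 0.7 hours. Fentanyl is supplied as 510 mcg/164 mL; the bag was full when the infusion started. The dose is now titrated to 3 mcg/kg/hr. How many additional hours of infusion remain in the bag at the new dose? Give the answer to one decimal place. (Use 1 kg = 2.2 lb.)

Initial rate:
Weight = 233 lb ÷ 2.2 lb/kg = 105.9091 kg
Dose = 1 mcg/kg/hr × 105.9091 kg = 105.9091 mcg/hr
Concentration = 510 mcg ÷ 164 mL = 3.109756 mcg/mL
Rate = 105.9091 mcg/hr ÷ 3.109756 mcg/mL = 34.05704 mL/hr
Volume infused so far = 34.05704 mL/hr × 0.7 hr = 23.83993 mL
Volume remaining = 164 − 23.83993 = 140.1601 mL
New rate:
Dose = 3 mcg/kg/hr × 105.9091 kg = 317.7273 mcg/hr
Rate = 317.7273 mcg/hr ÷ 3.109756 mcg/mL = 102.1711 mL/hr
Time remaining = 140.1601 mL ÷ 102.1711 mL/hr = 1.371817 hr

1.4 hours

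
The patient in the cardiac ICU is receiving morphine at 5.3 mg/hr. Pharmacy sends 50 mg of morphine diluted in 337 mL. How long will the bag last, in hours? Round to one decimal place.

Concentration = 50 mg ÷ 337 mL = 0.148368 mg/mL
Rate = 5.3 mg/hr ÷ 0.148368 mg/mL = 35.722 mL/hr
Duration = 337 mL ÷ 35.722 mL/hr = 9.433962 hr

9.4 hours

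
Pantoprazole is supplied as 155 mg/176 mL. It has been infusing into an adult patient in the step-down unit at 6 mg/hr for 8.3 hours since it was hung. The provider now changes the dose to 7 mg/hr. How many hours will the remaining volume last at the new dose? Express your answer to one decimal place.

15.0 hours

Initial rate:
Concentration = 155 mg ÷ 176 mL = 0.8806818 mg/mL
Rate = 6 mg/hr ÷ 0.8806818 mg/mL = 6.812903 mL/hr
Volume infused so far = 6.812903 mL/hr × 8.3 hr = 56.5471 mL
Volume remaining = 176 − 56.5471 = 119.4529 mL
New rate:
Rate = 7 mg/hr ÷ 0.8806818 mg/mL = 7.948387 mL/hr
Time remaining = 119.4529 mL ÷ 7.948387 mL/hr = 15.02857 hr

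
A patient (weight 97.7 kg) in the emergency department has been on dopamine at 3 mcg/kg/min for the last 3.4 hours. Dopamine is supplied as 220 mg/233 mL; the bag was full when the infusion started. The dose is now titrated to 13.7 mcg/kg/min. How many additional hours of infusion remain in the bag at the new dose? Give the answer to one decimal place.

Initial rate:
Dose = 3 mcg/kg/min × 97.7 kg = 293.1 mcg/min
293.1 mcg/min × 60 min/hr = 17586 mcg/hr
Concentration = 220 mg ÷ 233 mL = 0.944206 mg/mL = 944.206 mcg/mL
Rate = 17586 mcg/hr ÷ 944.206 mcg/mL = 18.62517 mL/hr
Volume infused so far = 18.62517 mL/hr × 3.4 hr = 63.32559 mL
Volume remaining = 233 − 63.32559 = 169.6744 mL
New rate:
Dose = 13.7 mcg/kg/min × 97.7 kg = 1338.49 mcg/min
1338.49 mcg/min × 60 min/hr = 80309.4 mcg/hr
Rate = 80309.4 mcg/hr ÷ 944.206 mcg/mL = 85.05496 mL/hr
Time remaining = 169.6744 mL ÷ 85.05496 mL/hr = 1.99488 hr

2.0 hours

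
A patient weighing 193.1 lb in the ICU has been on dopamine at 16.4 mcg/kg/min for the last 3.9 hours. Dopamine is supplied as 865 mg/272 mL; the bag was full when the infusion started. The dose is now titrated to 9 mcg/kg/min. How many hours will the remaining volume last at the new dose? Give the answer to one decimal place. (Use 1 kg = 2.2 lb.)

Initial rate:
Weight = 193.1 lb ÷ 2.2 lb/kg = 87.77273 kg
Dose = 16.4 mcg/kg/min × 87.77273 kg = 1439.473 mcg/min
1439.473 mcg/min × 60 min/hr = 86368.36 mcg/hr
Concentration = 865 mg ÷ 272 mL = 3.180147 mg/mL = 3180.147 mcg/mL
Rate = 86368.36 mcg/hr ÷ 3180.147 mcg/mL = 27.15861 mL/hr
Volume infused so far = 27.15861 mL/hr × 3.9 hr = 105.9186 mL
Volume remaining = 272 − 105.9186 = 166.0814 mL
New rate:
Dose = 9 mcg/kg/min × 87.77273 kg = 789.9545 mcg/min
789.9545 mcg/min × 60 min/hr = 47397.27 mcg/hr
Rate = 47397.27 mcg/hr ÷ 3180.147 mcg/mL = 14.90411 mL/hr
Time remaining = 166.0814 mL ÷ 14.90411 mL/hr = 11.14333 hr

11.1 hours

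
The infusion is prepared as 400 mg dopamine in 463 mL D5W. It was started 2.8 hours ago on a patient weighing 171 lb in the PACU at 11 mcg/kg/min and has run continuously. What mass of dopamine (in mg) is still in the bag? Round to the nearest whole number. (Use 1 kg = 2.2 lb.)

256 mg

Weight = 171 lb ÷ 2.2 lb/kg = 77.72727 kg
Dose = 11 mcg/kg/min × 77.72727 kg = 855 mcg/min
855 mcg/min × 60 min/hr = 51300 mcg/hr
Concentration = 400 mg ÷ 463 mL = 0.8639309 mg/mL = 863.9309 mcg/mL
Rate = 51300 mcg/hr ÷ 863.9309 mcg/mL = 59.37975 mL/hr
Volume infused = 59.37975 mL/hr × 2.8 hr = 166.2633 mL
Volume remaining = 463 − 166.2633 = 296.7367 mL
Drug remaining = 296.7367 mL × 863.9309 mcg/mL = 256360 mcg = 256.36 mg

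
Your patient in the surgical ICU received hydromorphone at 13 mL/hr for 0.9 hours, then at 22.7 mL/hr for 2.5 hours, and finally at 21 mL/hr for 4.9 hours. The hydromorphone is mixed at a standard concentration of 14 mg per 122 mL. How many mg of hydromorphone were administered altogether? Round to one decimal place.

19.7 mg

Concentration = 14 mg ÷ 122 mL = 0.1147541 mg/mL
Stage 1: 13 mL/hr × 0.9 hr = 11.7 mL → 11.7 mL × 0.1147541 mg/mL = 1.342623 mg
Stage 2: 22.7 mL/hr × 2.5 hr = 56.75 mL → 56.75 mL × 0.1147541 mg/mL = 6.512295 mg
Stage 3: 21 mL/hr × 4.9 hr = 102.9 mL → 102.9 mL × 0.1147541 mg/mL = 11.8082 mg
Total = 1.342623 + 6.512295 + 11.8082 = 19.66311 mg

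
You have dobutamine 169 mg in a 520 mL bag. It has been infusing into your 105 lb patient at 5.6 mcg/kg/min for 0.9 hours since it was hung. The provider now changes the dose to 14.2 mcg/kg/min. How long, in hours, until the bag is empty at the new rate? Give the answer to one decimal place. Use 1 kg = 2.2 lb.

Initial rate:
Weight = 105 lb ÷ 2.2 lb/kg = 47.72727 kg
Dose = 5.6 mcg/kg/min × 47.72727 kg = 267.2727 mcg/min
267.2727 mcg/min × 60 min/hr = 16036.36 mcg/hr
Concentration = 169 mg ÷ 520 mL = 0.325 mg/mL = 325 mcg/mL
Rate = 16036.36 mcg/hr ÷ 325 mcg/mL = 49.34266 mL/hr
Volume infused so far = 49.34266 mL/hr × 0.9 hr = 44.40839 mL
Volume remaining = 520 − 44.40839 = 475.5916 mL
New rate:
Dose = 14.2 mcg/kg/min × 47.72727 kg = 677.7273 mcg/min
677.7273 mcg/min × 60 min/hr = 40663.64 mcg/hr
Rate = 40663.64 mcg/hr ÷ 325 mcg/mL = 125.1189 mL/hr
Time remaining = 475.5916 mL ÷ 125.1189 mL/hr = 3.801118 hr

3.8 hours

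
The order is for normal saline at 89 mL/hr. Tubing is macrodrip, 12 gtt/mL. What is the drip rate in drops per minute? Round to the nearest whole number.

18 gtt/min

89 mL/hr ÷ 60 min/hr = 1.483333 mL/min
1.483333 mL/min × 12 gtt/mL = 17.8 gtt/min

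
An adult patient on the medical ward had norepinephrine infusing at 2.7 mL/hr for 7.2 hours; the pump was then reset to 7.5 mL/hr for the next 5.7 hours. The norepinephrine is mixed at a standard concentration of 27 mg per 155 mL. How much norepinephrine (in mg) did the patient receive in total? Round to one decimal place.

Concentration = 27 mg ÷ 155 mL = 0.1741935 mg/mL
Stage 1: 2.7 mL/hr × 7.2 hr = 19.44 mL → 19.44 mL × 0.1741935 mg/mL = 3.386323 mg
Stage 2: 7.5 mL/hr × 5.7 hr = 42.75 mL → 42.75 mL × 0.1741935 mg/mL = 7.446774 mg
Total = 3.386323 + 7.446774 = 10.8331 mg

10.8 mg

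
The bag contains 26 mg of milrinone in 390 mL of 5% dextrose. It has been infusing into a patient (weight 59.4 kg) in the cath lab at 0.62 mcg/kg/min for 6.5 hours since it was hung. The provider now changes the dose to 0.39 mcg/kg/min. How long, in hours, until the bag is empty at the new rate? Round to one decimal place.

8.4 hours

Initial rate:
Dose = 0.62 mcg/kg/min × 59.4 kg = 36.828 mcg/min
36.828 mcg/min × 60 min/hr = 2209.68 mcg/hr
Concentration = 26 mg ÷ 390 mL = 0.06666667 mg/mL = 66.66667 mcg/mL
Rate = 2209.68 mcg/hr ÷ 66.66667 mcg/mL = 33.1452 mL/hr
Volume infused so far = 33.1452 mL/hr × 6.5 hr = 215.4438 mL
Volume remaining = 390 − 215.4438 = 174.5562 mL
New rate:
Dose = 0.39 mcg/kg/min × 59.4 kg = 23.166 mcg/min
23.166 mcg/min × 60 min/hr = 1389.96 mcg/hr
Rate = 1389.96 mcg/hr ÷ 66.66667 mcg/mL = 20.8494 mL/hr
Time remaining = 174.5562 mL ÷ 20.8494 mL/hr = 8.372241 hr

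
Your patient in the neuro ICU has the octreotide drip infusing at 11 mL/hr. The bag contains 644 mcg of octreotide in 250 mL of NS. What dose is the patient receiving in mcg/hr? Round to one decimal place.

Concentration = 644 mcg ÷ 250 mL = 2.576 mcg/mL
Drug rate = 11 mL/hr × 2.576 mcg/mL = 28.336 mcg/hr

28.3 mcg/hr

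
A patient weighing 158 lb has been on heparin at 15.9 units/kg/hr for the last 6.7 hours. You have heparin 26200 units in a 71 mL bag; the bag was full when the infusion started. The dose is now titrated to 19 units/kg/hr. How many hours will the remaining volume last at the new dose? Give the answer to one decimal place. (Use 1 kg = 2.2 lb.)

13.6 hours

Initial rate:
Weight = 158 lb ÷ 2.2 lb/kg = 71.81818 kg
Dose = 15.9 units/kg/hr × 71.81818 kg = 1141.909 units/hr
Concentration = 26200 units ÷ 71 mL = 369.0141 units/mL
Rate = 1141.909 units/hr ÷ 369.0141 units/mL = 3.094486 mL/hr
Volume infused so far = 3.094486 mL/hr × 6.7 hr = 20.73306 mL
Volume remaining = 71 − 20.73306 = 50.26694 mL
New rate:
Dose = 19 units/kg/hr × 71.81818 kg = 1364.545 units/hr
Rate = 1364.545 units/hr ÷ 369.0141 units/mL = 3.697814 mL/hr
Time remaining = 50.26694 mL ÷ 3.697814 mL/hr = 13.59369 hr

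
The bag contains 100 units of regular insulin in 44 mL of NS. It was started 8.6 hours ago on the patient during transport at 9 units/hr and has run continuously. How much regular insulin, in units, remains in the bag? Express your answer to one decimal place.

22.6 units

Concentration = 100 units ÷ 44 mL = 2.272727 units/mL
Rate = 9 units/hr ÷ 2.272727 units/mL = 3.96 mL/hr
Volume infused = 3.96 mL/hr × 8.6 hr = 34.056 mL
Volume remaining = 44 − 34.056 = 9.944 mL
Drug remaining = 9.944 mL × 2.272727 units/mL = 22.6 units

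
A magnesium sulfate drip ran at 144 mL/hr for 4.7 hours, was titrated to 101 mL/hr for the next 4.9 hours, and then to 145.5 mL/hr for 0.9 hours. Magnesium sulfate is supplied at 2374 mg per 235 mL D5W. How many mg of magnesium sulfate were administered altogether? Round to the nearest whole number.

13160 mg

Concentration = 2374 mg ÷ 235 mL = 10.10213 mg/mL
Stage 1: 144 mL/hr × 4.7 hr = 676.8 mL → 676.8 mL × 10.10213 mg/mL = 6837.12 mg
Stage 2: 101 mL/hr × 4.9 hr = 494.9 mL → 494.9 mL × 10.10213 mg/mL = 4999.543 mg
Stage 3: 145.5 mL/hr × 0.9 hr = 130.95 mL → 130.95 mL × 10.10213 mg/mL = 1322.874 mg
Total = 6837.12 + 4999.543 + 1322.874 = 13159.54 mg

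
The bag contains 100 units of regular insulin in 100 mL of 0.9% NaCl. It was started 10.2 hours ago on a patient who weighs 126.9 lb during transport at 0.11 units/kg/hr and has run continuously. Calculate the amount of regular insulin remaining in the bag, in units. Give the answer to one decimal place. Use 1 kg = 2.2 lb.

Weight = 126.9 lb ÷ 2.2 lb/kg = 57.68182 kg
Dose = 0.11 units/kg/hr × 57.68182 kg = 6.345 units/hr
Concentration = 100 units ÷ 100 mL = 1 units/mL
Rate = 6.345 units/hr ÷ 1 units/mL = 6.345 mL/hr
Volume infused = 6.345 mL/hr × 10.2 hr = 64.719 mL
Volume remaining = 100 − 64.719 = 35.281 mL
Drug remaining = 35.281 mL × 1 units/mL = 35.281 units

35.3 units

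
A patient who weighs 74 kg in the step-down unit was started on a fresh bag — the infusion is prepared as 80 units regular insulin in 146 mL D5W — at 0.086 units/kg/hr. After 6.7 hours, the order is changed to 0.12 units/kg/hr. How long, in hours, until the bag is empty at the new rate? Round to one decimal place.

Initial rate:
Dose = 0.086 units/kg/hr × 74 kg = 6.364 units/hr
Concentration = 80 units ÷ 146 mL = 0.5479452 units/mL
Rate = 6.364 units/hr ÷ 0.5479452 units/mL = 11.6143 mL/hr
Volume infused so far = 11.6143 mL/hr × 6.7 hr = 77.81581 mL
Volume remaining = 146 − 77.81581 = 68.18419 mL
New rate:
Dose = 0.12 units/kg/hr × 74 kg = 8.88 units/hr
Rate = 8.88 units/hr ÷ 0.5479452 units/mL = 16.206 mL/hr
Time remaining = 68.18419 mL ÷ 16.206 mL/hr = 4.207342 hr

4.2 hours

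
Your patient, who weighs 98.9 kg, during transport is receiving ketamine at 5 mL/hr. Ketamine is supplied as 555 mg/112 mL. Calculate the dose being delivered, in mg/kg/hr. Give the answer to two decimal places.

0.25 mg/kg/hr

Concentration = 555 mg ÷ 112 mL = 4.955357 mg/mL
Drug rate = 5 mL/hr × 4.955357 mg/mL = 24.77679 mg/hr
24.77679 mg/hr ÷ 98.9 kg = 0.2505236 mg/kg/hr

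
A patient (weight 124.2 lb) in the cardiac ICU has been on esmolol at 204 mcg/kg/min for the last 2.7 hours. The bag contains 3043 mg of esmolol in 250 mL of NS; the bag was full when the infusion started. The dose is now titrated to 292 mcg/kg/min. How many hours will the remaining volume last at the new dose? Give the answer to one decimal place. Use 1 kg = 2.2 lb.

1.2 hours

Initial rate:
Weight = 124.2 lb ÷ 2.2 lb/kg = 56.45455 kg
Dose = 204 mcg/kg/min × 56.45455 kg = 11516.73 mcg/min
11516.73 mcg/min × 60 min/hr = 691003.6 mcg/hr
Concentration = 3043 mg ÷ 250 mL = 12.172 mg/mL = 12172 mcg/mL
Rate = 691003.6 mcg/hr ÷ 12172 mcg/mL = 56.76993 mL/hr
Volume infused so far = 56.76993 mL/hr × 2.7 hr = 153.2788 mL
Volume remaining = 250 − 153.2788 = 96.72118 mL
New rate:
Dose = 292 mcg/kg/min × 56.45455 kg = 16484.73 mcg/min
16484.73 mcg/min × 60 min/hr = 989083.6 mcg/hr
Rate = 989083.6 mcg/hr ÷ 12172 mcg/mL = 81.25893 mL/hr
Time remaining = 96.72118 mL ÷ 81.25893 mL/hr = 1.190284 hr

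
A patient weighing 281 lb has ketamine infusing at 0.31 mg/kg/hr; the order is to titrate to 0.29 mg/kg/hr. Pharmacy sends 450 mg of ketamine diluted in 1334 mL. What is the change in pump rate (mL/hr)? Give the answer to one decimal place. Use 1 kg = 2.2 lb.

At the current dose:
Weight = 281 lb ÷ 2.2 lb/kg = 127.7273 kg
Dose = 0.31 mg/kg/hr × 127.7273 kg = 39.59545 mg/hr
Concentration = 450 mg ÷ 1334 mL = 0.3373313 mg/mL
Rate = 39.59545 mg/hr ÷ 0.3373313 mg/mL = 117.3785 mL/hr
At the new dose:
Dose = 0.29 mg/kg/hr × 127.7273 kg = 37.04091 mg/hr
Rate = 37.04091 mg/hr ÷ 0.3373313 mg/mL = 109.8057 mL/hr
Change = 109.8057 − 117.3785 = -7.572808 mL/hr → 7.572808 mL/hr decrease

7.6 mL/hr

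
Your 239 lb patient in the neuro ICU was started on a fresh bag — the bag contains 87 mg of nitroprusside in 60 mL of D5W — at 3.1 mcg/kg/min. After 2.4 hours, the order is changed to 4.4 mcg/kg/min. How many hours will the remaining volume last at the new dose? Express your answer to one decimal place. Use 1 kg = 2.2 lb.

1.3 hours

Initial rate:
Weight = 239 lb ÷ 2.2 lb/kg = 108.6364 kg
Dose = 3.1 mcg/kg/min × 108.6364 kg = 336.7727 mcg/min
336.7727 mcg/min × 60 min/hr = 20206.36 mcg/hr
Concentration = 87 mg ÷ 60 mL = 1.45 mg/mL = 1450 mcg/mL
Rate = 20206.36 mcg/hr ÷ 1450 mcg/mL = 13.93542 mL/hr
Volume infused so far = 13.93542 mL/hr × 2.4 hr = 33.44502 mL
Volume remaining = 60 − 33.44502 = 26.55498 mL
New rate:
Dose = 4.4 mcg/kg/min × 108.6364 kg = 478 mcg/min
478 mcg/min × 60 min/hr = 28680 mcg/hr
Rate = 28680 mcg/hr ÷ 1450 mcg/mL = 19.77931 mL/hr
Time remaining = 26.55498 mL ÷ 19.77931 mL/hr = 1.342564 hr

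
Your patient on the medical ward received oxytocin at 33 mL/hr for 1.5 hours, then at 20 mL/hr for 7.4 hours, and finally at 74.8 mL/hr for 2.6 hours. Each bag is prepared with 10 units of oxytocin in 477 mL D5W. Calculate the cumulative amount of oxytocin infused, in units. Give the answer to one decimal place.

Concentration = 10 units ÷ 477 mL = 0.02096436 units/mL
Stage 1: 33 mL/hr × 1.5 hr = 49.5 mL → 49.5 mL × 0.02096436 units/mL = 1.037736 units
Stage 2: 20 mL/hr × 7.4 hr = 148 mL → 148 mL × 0.02096436 units/mL = 3.102725 units
Stage 3: 74.8 mL/hr × 2.6 hr = 194.48 mL → 194.48 mL × 0.02096436 units/mL = 4.077149 units
Total = 1.037736 + 3.102725 + 4.077149 = 8.21761 units

8.2 units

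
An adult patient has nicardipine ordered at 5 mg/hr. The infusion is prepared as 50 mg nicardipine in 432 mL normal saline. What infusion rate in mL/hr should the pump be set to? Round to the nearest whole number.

43 mL/hr

Concentration = 50 mg ÷ 432 mL = 0.1157407 mg/mL
Rate = 5 mg/hr ÷ 0.1157407 mg/mL = 43.2 mL/hr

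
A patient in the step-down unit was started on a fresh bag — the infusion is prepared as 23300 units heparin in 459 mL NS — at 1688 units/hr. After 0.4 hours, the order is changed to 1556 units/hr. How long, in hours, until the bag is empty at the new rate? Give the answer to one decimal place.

14.5 hours

Initial rate:
Concentration = 23300 units ÷ 459 mL = 50.76253 units/mL
Rate = 1688 units/hr ÷ 50.76253 units/mL = 33.25288 mL/hr
Volume infused so far = 33.25288 mL/hr × 0.4 hr = 13.30115 mL
Volume remaining = 459 − 13.30115 = 445.6988 mL
New rate:
Rate = 1556 units/hr ÷ 50.76253 units/mL = 30.65253 mL/hr
Time remaining = 445.6988 mL ÷ 30.65253 mL/hr = 14.54036 hr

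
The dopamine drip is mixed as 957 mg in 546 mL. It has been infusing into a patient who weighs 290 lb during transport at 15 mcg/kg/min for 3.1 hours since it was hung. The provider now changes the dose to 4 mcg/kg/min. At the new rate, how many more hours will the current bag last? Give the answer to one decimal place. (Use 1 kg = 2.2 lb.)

Initial rate:
Weight = 290 lb ÷ 2.2 lb/kg = 131.8182 kg
Dose = 15 mcg/kg/min × 131.8182 kg = 1977.273 mcg/min
1977.273 mcg/min × 60 min/hr = 118636.4 mcg/hr
Concentration = 957 mg ÷ 546 mL = 1.752747 mg/mL = 1752.747 mcg/mL
Rate = 118636.4 mcg/hr ÷ 1752.747 mcg/mL = 67.68595 mL/hr
Volume infused so far = 67.68595 mL/hr × 3.1 hr = 209.8264 mL
Volume remaining = 546 − 209.8264 = 336.1736 mL
New rate:
Dose = 4 mcg/kg/min × 131.8182 kg = 527.2727 mcg/min
527.2727 mcg/min × 60 min/hr = 31636.36 mcg/hr
Rate = 31636.36 mcg/hr ÷ 1752.747 mcg/mL = 18.04959 mL/hr
Time remaining = 336.1736 mL ÷ 18.04959 mL/hr = 18.625 hr

18.6 hours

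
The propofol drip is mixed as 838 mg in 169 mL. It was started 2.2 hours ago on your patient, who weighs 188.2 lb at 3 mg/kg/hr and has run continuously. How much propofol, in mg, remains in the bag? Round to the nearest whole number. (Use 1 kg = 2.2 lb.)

273 mg

Weight = 188.2 lb ÷ 2.2 lb/kg = 85.54545 kg
Dose = 3 mg/kg/hr × 85.54545 kg = 256.6364 mg/hr
Concentration = 838 mg ÷ 169 mL = 4.95858 mg/mL
Rate = 256.6364 mg/hr ÷ 4.95858 mg/mL = 51.75602 mL/hr
Volume infused = 51.75602 mL/hr × 2.2 hr = 113.8632 mL
Volume remaining = 169 − 113.8632 = 55.13675 mL
Drug remaining = 55.13675 mL × 4.95858 mg/mL = 273.4 mg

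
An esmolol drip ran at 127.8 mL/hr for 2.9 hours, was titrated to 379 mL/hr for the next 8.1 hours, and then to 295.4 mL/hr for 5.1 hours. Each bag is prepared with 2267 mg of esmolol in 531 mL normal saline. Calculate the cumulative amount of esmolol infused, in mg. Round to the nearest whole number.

21120 mg

Concentration = 2267 mg ÷ 531 mL = 4.269303 mg/mL
Stage 1: 127.8 mL/hr × 2.9 hr = 370.62 mL → 370.62 mL × 4.269303 mg/mL = 1582.289 mg
Stage 2: 379 mL/hr × 8.1 hr = 3069.9 mL → 3069.9 mL × 4.269303 mg/mL = 13106.33 mg
Stage 3: 295.4 mL/hr × 5.1 hr = 1506.54 mL → 1506.54 mL × 4.269303 mg/mL = 6431.876 mg
Total = 1582.289 + 13106.33 + 6431.876 = 21120.5 mg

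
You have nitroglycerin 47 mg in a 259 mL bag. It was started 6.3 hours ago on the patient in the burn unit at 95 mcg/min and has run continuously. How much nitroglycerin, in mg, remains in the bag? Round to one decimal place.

95 mcg/min × 60 min/hr = 5700 mcg/hr
Concentration = 47 mg ÷ 259 mL = 0.1814672 mg/mL = 181.4672 mcg/mL
Rate = 5700 mcg/hr ÷ 181.4672 mcg/mL = 31.41064 mL/hr
Volume infused = 31.41064 mL/hr × 6.3 hr = 197.887 mL
Volume remaining = 259 − 197.887 = 61.11298 mL
Drug remaining = 61.11298 mL × 181.4672 mcg/mL = 11090 mcg = 11.09 mg

11.1 mg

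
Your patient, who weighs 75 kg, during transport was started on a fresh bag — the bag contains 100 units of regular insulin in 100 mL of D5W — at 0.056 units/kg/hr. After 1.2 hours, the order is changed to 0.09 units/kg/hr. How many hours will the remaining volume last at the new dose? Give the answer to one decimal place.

14.1 hours

Initial rate:
Dose = 0.056 units/kg/hr × 75 kg = 4.2 units/hr
Concentration = 100 units ÷ 100 mL = 1 units/mL
Rate = 4.2 units/hr ÷ 1 units/mL = 4.2 mL/hr
Volume infused so far = 4.2 mL/hr × 1.2 hr = 5.04 mL
Volume remaining = 100 − 5.04 = 94.96 mL
New rate:
Dose = 0.09 units/kg/hr × 75 kg = 6.75 units/hr
Rate = 6.75 units/hr ÷ 1 units/mL = 6.75 mL/hr
Time remaining = 94.96 mL ÷ 6.75 mL/hr = 14.06815 hr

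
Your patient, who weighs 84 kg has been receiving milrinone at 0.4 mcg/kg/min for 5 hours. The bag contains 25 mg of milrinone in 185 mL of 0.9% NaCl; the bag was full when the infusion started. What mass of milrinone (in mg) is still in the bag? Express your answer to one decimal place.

Dose = 0.4 mcg/kg/min × 84 kg = 33.6 mcg/min
33.6 mcg/min × 60 min/hr = 2016 mcg/hr
Concentration = 25 mg ÷ 185 mL = 0.1351351 mg/mL = 135.1351 mcg/mL
Rate = 2016 mcg/hr ÷ 135.1351 mcg/mL = 14.9184 mL/hr
Volume infused = 14.9184 mL/hr × 5 hr = 74.592 mL
Volume remaining = 185 − 74.592 = 110.408 mL
Drug remaining = 110.408 mL × 135.1351 mcg/mL = 14920 mcg = 14.92 mg

14.9 mg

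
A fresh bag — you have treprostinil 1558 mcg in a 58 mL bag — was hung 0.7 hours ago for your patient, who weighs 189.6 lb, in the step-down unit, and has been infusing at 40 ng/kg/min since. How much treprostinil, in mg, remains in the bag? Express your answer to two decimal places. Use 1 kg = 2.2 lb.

1.41 mg

Weight = 189.6 lb ÷ 2.2 lb/kg = 86.18182 kg
Dose = 40 ng/kg/min × 86.18182 kg = 3447.273 ng/min
3447.273 ng/min × 60 min/hr = 206836.4 ng/hr
Concentration = 1558 mcg ÷ 58 mL = 26.86207 mcg/mL = 26862.07 ng/mL
Rate = 206836.4 ng/hr ÷ 26862.07 ng/mL = 7.699942 mL/hr
Volume infused = 7.699942 mL/hr × 0.7 hr = 5.389959 mL
Volume remaining = 58 − 5.389959 = 52.61004 mL
Drug remaining = 52.61004 mL × 26862.07 ng/mL = 1413215 ng = 1.413215 mg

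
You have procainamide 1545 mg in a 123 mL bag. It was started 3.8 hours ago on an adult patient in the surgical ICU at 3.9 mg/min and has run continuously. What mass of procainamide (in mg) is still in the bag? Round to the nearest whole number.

3.9 mg/min × 60 min/hr = 234 mg/hr
Concentration = 1545 mg ÷ 123 mL = 12.56098 mg/mL
Rate = 234 mg/hr ÷ 12.56098 mg/mL = 18.62913 mL/hr
Volume infused = 18.62913 mL/hr × 3.8 hr = 70.79068 mL
Volume remaining = 123 − 70.79068 = 52.20932 mL
Drug remaining = 52.20932 mL × 12.56098 mg/mL = 655.8 mg

656 mg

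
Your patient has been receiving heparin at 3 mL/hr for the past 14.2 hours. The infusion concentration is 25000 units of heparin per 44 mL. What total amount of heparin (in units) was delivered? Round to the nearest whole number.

24205 units

Concentration = 25000 units ÷ 44 mL = 568.1818 units/mL
Drug rate = 3 mL/hr × 568.1818 units/mL = 1704.545 units/hr
Total = 1704.545 units/hr × 14.2 hr = 24204.55 units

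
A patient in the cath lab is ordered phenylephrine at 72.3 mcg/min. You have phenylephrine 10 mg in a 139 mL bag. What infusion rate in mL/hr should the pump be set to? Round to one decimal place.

60.3 mL/hr

72.3 mcg/min × 60 min/hr = 4338 mcg/hr
Concentration = 10 mg ÷ 139 mL = 0.07194245 mg/mL = 71.94245 mcg/mL
Rate = 4338 mcg/hr ÷ 71.94245 mcg/mL = 60.2982 mL/hr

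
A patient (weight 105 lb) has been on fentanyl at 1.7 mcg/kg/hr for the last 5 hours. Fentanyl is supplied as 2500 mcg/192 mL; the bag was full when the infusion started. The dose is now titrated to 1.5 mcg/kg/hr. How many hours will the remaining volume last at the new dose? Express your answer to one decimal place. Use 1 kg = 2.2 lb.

Initial rate:
Weight = 105 lb ÷ 2.2 lb/kg = 47.72727 kg
Dose = 1.7 mcg/kg/hr × 47.72727 kg = 81.13636 mcg/hr
Concentration = 2500 mcg ÷ 192 mL = 13.02083 mcg/mL
Rate = 81.13636 mcg/hr ÷ 13.02083 mcg/mL = 6.231273 mL/hr
Volume infused so far = 6.231273 mL/hr × 5 hr = 31.15636 mL
Volume remaining = 192 − 31.15636 = 160.8436 mL
New rate:
Dose = 1.5 mcg/kg/hr × 47.72727 kg = 71.59091 mcg/hr
Rate = 71.59091 mcg/hr ÷ 13.02083 mcg/mL = 5.498182 mL/hr
Time remaining = 160.8436 mL ÷ 5.498182 mL/hr = 29.25397 hr

29.3 hours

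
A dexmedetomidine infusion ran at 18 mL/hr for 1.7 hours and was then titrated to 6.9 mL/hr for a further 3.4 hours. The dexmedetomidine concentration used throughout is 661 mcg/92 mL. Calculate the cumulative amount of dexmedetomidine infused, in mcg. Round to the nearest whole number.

388 mcg

Concentration = 661 mcg ÷ 92 mL = 7.184783 mcg/mL
Stage 1: 18 mL/hr × 1.7 hr = 30.6 mL → 30.6 mL × 7.184783 mcg/mL = 219.8543 mcg
Stage 2: 6.9 mL/hr × 3.4 hr = 23.46 mL → 23.46 mL × 7.184783 mcg/mL = 168.555 mcg
Total = 219.8543 + 168.555 = 388.4093 mcg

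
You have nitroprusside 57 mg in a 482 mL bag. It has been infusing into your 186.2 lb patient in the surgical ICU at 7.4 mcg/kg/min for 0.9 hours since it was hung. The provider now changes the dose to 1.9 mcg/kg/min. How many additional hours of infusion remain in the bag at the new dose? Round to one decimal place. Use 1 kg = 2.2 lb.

Initial rate:
Weight = 186.2 lb ÷ 2.2 lb/kg = 84.63636 kg
Dose = 7.4 mcg/kg/min × 84.63636 kg = 626.3091 mcg/min
626.3091 mcg/min × 60 min/hr = 37578.55 mcg/hr
Concentration = 57 mg ÷ 482 mL = 0.1182573 mg/mL = 118.2573 mcg/mL
Rate = 37578.55 mcg/hr ÷ 118.2573 mcg/mL = 317.7695 mL/hr
Volume infused so far = 317.7695 mL/hr × 0.9 hr = 285.9925 mL
Volume remaining = 482 − 285.9925 = 196.0075 mL
New rate:
Dose = 1.9 mcg/kg/min × 84.63636 kg = 160.8091 mcg/min
160.8091 mcg/min × 60 min/hr = 9648.545 mcg/hr
Rate = 9648.545 mcg/hr ÷ 118.2573 mcg/mL = 81.58945 mL/hr
Time remaining = 196.0075 mL ÷ 81.58945 mL/hr = 2.402363 hr

2.4 hours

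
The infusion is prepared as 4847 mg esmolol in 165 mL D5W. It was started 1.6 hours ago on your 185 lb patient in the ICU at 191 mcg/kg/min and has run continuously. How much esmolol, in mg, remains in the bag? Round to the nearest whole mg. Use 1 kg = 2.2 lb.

3305 mg

Weight = 185 lb ÷ 2.2 lb/kg = 84.09091 kg
Dose = 191 mcg/kg/min × 84.09091 kg = 16061.36 mcg/min
16061.36 mcg/min × 60 min/hr = 963681.8 mcg/hr
Concentration = 4847 mg ÷ 165 mL = 29.37576 mg/mL = 29375.76 mcg/mL
Rate = 963681.8 mcg/hr ÷ 29375.76 mcg/mL = 32.80534 mL/hr
Volume infused = 32.80534 mL/hr × 1.6 hr = 52.48855 mL
Volume remaining = 165 − 52.48855 = 112.5115 mL
Drug remaining = 112.5115 mL × 29375.76 mcg/mL = 3305109 mcg = 3305.109 mg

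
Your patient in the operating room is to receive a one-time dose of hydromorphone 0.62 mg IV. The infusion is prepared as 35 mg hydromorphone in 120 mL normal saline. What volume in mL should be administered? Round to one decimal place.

2.1 mL

Concentration = 35 mg ÷ 120 mL = 0.2916667 mg/mL
Volume = 0.62 mg ÷ 0.2916667 mg/mL = 2.125714 mL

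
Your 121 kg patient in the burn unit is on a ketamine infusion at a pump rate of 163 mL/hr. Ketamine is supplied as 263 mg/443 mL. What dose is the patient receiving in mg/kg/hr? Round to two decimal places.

0.80 mg/kg/hr

Concentration = 263 mg ÷ 443 mL = 0.5936795 mg/mL
Drug rate = 163 mL/hr × 0.5936795 mg/mL = 96.76975 mg/hr
96.76975 mg/hr ÷ 121 kg = 0.79975 mg/kg/hr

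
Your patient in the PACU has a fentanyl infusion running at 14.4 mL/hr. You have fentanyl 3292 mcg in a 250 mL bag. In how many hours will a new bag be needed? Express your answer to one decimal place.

17.4 hours

Duration = 250 mL ÷ 14.4 mL/hr = 17.36111 hr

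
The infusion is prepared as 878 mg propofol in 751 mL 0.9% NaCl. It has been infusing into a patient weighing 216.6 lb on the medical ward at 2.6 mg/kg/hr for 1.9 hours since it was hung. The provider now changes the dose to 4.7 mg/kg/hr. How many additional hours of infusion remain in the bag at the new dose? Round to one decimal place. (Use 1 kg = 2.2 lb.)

0.8 hours

Initial rate:
Weight = 216.6 lb ÷ 2.2 lb/kg = 98.45455 kg
Dose = 2.6 mg/kg/hr × 98.45455 kg = 255.9818 mg/hr
Concentration = 878 mg ÷ 751 mL = 1.169108 mg/mL
Rate = 255.9818 mg/hr ÷ 1.169108 mg/mL = 218.9548 mL/hr
Volume infused so far = 218.9548 mL/hr × 1.9 hr = 416.0142 mL
Volume remaining = 751 − 416.0142 = 334.9858 mL
New rate:
Dose = 4.7 mg/kg/hr × 98.45455 kg = 462.7364 mg/hr
Rate = 462.7364 mg/hr ÷ 1.169108 mg/mL = 395.803 mL/hr
Time remaining = 334.9858 mL ÷ 395.803 mL/hr = 0.8463449 hr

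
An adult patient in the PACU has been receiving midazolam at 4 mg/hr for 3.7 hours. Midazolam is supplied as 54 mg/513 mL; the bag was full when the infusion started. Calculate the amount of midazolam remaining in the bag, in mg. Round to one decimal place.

Concentration = 54 mg ÷ 513 mL = 0.1052632 mg/mL
Rate = 4 mg/hr ÷ 0.1052632 mg/mL = 38 mL/hr
Volume infused = 38 mL/hr × 3.7 hr = 140.6 mL
Volume remaining = 513 − 140.6 = 372.4 mL
Drug remaining = 372.4 mL × 0.1052632 mg/mL = 39.2 mg

39.2 mg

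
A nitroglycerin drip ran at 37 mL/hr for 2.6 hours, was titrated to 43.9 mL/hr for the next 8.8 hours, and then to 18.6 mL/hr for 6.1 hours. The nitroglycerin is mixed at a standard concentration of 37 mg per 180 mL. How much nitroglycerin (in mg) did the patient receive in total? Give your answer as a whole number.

Concentration = 37 mg ÷ 180 mL = 0.2055556 mg/mL
Stage 1: 37 mL/hr × 2.6 hr = 96.2 mL → 96.2 mL × 0.2055556 mg/mL = 19.77444 mg
Stage 2: 43.9 mL/hr × 8.8 hr = 386.32 mL → 386.32 mL × 0.2055556 mg/mL = 79.41022 mg
Stage 3: 18.6 mL/hr × 6.1 hr = 113.46 mL → 113.46 mL × 0.2055556 mg/mL = 23.32233 mg
Total = 19.77444 + 79.41022 + 23.32233 = 122.507 mg

123 mg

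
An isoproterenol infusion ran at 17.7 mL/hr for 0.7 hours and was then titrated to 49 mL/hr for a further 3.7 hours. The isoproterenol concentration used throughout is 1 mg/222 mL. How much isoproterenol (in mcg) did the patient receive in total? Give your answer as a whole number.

Concentration = 1 mg ÷ 222 mL = 0.004504505 mg/mL
Stage 1: 17.7 mL/hr × 0.7 hr = 12.39 mL → 12.39 mL × 0.004504505 mg/mL = 0.05581081 mg
Stage 2: 49 mL/hr × 3.7 hr = 181.3 mL → 181.3 mL × 0.004504505 mg/mL = 0.8166667 mg
Total = 0.05581081 + 0.8166667 = 0.8724775 mg = 872.4775 mcg

872 mcg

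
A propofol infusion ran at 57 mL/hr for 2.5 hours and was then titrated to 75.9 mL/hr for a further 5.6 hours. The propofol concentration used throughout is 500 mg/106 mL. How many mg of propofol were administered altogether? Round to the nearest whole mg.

Concentration = 500 mg ÷ 106 mL = 4.716981 mg/mL
Stage 1: 57 mL/hr × 2.5 hr = 142.5 mL → 142.5 mL × 4.716981 mg/mL = 672.1698 mg
Stage 2: 75.9 mL/hr × 5.6 hr = 425.04 mL → 425.04 mL × 4.716981 mg/mL = 2004.906 mg
Total = 672.1698 + 2004.906 = 2677.075 mg

2677 mg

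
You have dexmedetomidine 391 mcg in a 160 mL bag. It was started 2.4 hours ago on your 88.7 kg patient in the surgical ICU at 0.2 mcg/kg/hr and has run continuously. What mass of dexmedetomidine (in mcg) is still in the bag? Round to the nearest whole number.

348 mcg

Dose = 0.2 mcg/kg/hr × 88.7 kg = 17.74 mcg/hr
Concentration = 391 mcg ÷ 160 mL = 2.44375 mcg/mL
Rate = 17.74 mcg/hr ÷ 2.44375 mcg/mL = 7.259335 mL/hr
Volume infused = 7.259335 mL/hr × 2.4 hr = 17.4224 mL
Volume remaining = 160 − 17.4224 = 142.5776 mL
Drug remaining = 142.5776 mL × 2.44375 mcg/mL = 348.424 mcg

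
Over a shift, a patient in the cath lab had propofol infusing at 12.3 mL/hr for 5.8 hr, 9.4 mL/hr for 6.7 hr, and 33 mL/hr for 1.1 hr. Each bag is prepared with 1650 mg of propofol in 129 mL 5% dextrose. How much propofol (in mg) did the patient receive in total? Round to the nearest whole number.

2182 mg

Concentration = 1650 mg ÷ 129 mL = 12.7907 mg/mL
Stage 1: 12.3 mL/hr × 5.8 hr = 71.34 mL → 71.34 mL × 12.7907 mg/mL = 912.4884 mg
Stage 2: 9.4 mL/hr × 6.7 hr = 62.98 mL → 62.98 mL × 12.7907 mg/mL = 805.5581 mg
Stage 3: 33 mL/hr × 1.1 hr = 36.3 mL → 36.3 mL × 12.7907 mg/mL = 464.3023 mg
Total = 912.4884 + 805.5581 + 464.3023 = 2182.349 mg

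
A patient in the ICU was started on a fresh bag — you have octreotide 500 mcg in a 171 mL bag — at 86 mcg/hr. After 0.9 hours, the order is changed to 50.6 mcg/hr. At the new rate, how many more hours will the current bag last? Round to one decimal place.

Initial rate:
Concentration = 500 mcg ÷ 171 mL = 2.923977 mcg/mL
Rate = 86 mcg/hr ÷ 2.923977 mcg/mL = 29.412 mL/hr
Volume infused so far = 29.412 mL/hr × 0.9 hr = 26.4708 mL
Volume remaining = 171 − 26.4708 = 144.5292 mL
New rate:
Rate = 50.6 mcg/hr ÷ 2.923977 mcg/mL = 17.3052 mL/hr
Time remaining = 144.5292 mL ÷ 17.3052 mL/hr = 8.351779 hr

8.4 hours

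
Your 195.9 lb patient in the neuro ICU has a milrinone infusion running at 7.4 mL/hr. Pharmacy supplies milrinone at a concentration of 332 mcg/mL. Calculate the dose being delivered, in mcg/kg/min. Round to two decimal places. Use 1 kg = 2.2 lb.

0.46 mcg/kg/min

Weight = 195.9 lb ÷ 2.2 lb/kg = 89.04545 kg
Drug rate = 7.4 mL/hr × 332 mcg/mL = 2456.8 mcg/hr
2456.8 mcg/hr ÷ 60 min/hr = 40.94667 mcg/min
40.94667 mcg/min ÷ 89.04545 kg = 0.4598401 mcg/kg/min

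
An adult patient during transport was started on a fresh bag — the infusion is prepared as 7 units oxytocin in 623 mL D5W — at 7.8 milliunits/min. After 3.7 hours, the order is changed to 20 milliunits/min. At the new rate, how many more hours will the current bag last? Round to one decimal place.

Initial rate:
7.8 milliunits/min × 60 min/hr = 468 milliunits/hr
Concentration = 7 units ÷ 623 mL = 0.01123596 units/mL = 11.23596 milliunits/mL
Rate = 468 milliunits/hr ÷ 11.23596 milliunits/mL = 41.652 mL/hr
Volume infused so far = 41.652 mL/hr × 3.7 hr = 154.1124 mL
Volume remaining = 623 − 154.1124 = 468.8876 mL
New rate:
20 milliunits/min × 60 min/hr = 1200 milliunits/hr
Rate = 1200 milliunits/hr ÷ 11.23596 milliunits/mL = 106.8 mL/hr
Time remaining = 468.8876 mL ÷ 106.8 mL/hr = 4.390333 hr

4.4 hours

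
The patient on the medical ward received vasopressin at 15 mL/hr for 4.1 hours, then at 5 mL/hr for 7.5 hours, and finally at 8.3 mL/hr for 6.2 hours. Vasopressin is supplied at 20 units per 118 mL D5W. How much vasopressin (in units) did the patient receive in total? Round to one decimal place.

25.5 units

Concentration = 20 units ÷ 118 mL = 0.1694915 units/mL
Stage 1: 15 mL/hr × 4.1 hr = 61.5 mL → 61.5 mL × 0.1694915 units/mL = 10.42373 units
Stage 2: 5 mL/hr × 7.5 hr = 37.5 mL → 37.5 mL × 0.1694915 units/mL = 6.355932 units
Stage 3: 8.3 mL/hr × 6.2 hr = 51.46 mL → 51.46 mL × 0.1694915 units/mL = 8.722034 units
Total = 10.42373 + 6.355932 + 8.722034 = 25.50169 units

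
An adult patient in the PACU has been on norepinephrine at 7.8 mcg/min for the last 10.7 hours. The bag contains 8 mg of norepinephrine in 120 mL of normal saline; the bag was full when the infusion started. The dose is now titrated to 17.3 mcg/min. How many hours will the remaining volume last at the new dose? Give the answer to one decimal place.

Initial rate:
7.8 mcg/min × 60 min/hr = 468 mcg/hr
Concentration = 8 mg ÷ 120 mL = 0.06666667 mg/mL = 66.66667 mcg/mL
Rate = 468 mcg/hr ÷ 66.66667 mcg/mL = 7.02 mL/hr
Volume infused so far = 7.02 mL/hr × 10.7 hr = 75.114 mL
Volume remaining = 120 − 75.114 = 44.886 mL
New rate:
17.3 mcg/min × 60 min/hr = 1038 mcg/hr
Rate = 1038 mcg/hr ÷ 66.66667 mcg/mL = 15.57 mL/hr
Time remaining = 44.886 mL ÷ 15.57 mL/hr = 2.882852 hr

2.9 hours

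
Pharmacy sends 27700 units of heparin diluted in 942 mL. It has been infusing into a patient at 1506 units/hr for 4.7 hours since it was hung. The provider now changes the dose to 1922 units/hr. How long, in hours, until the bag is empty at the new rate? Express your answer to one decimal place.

Initial rate:
Concentration = 27700 units ÷ 942 mL = 29.40552 units/mL
Rate = 1506 units/hr ÷ 29.40552 units/mL = 51.21487 mL/hr
Volume infused so far = 51.21487 mL/hr × 4.7 hr = 240.7099 mL
Volume remaining = 942 − 240.7099 = 701.2901 mL
New rate:
Rate = 1922 units/hr ÷ 29.40552 units/mL = 65.36188 mL/hr
Time remaining = 701.2901 mL ÷ 65.36188 mL/hr = 10.72934 hr

10.7 hours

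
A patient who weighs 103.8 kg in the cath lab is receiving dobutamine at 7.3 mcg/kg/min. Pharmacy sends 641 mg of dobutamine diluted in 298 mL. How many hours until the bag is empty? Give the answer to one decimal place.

Dose = 7.3 mcg/kg/min × 103.8 kg = 757.74 mcg/min
757.74 mcg/min × 60 min/hr = 45464.4 mcg/hr
Concentration = 641 mg ÷ 298 mL = 2.151007 mg/mL = 2151.007 mcg/mL
Rate = 45464.4 mcg/hr ÷ 2151.007 mcg/mL = 21.13634 mL/hr
Duration = 298 mL ÷ 21.13634 mL/hr = 14.09894 hr

14.1 hours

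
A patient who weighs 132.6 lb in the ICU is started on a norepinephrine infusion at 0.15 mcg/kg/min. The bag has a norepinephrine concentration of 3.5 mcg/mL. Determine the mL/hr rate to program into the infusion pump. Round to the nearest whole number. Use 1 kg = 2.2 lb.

Weight = 132.6 lb ÷ 2.2 lb/kg = 60.27273 kg
Dose = 0.15 mcg/kg/min × 60.27273 kg = 9.040909 mcg/min
9.040909 mcg/min × 60 min/hr = 542.4545 mcg/hr
Rate = 542.4545 mcg/hr ÷ 3.5 mcg/mL = 154.987 mL/hr

155 mL/hr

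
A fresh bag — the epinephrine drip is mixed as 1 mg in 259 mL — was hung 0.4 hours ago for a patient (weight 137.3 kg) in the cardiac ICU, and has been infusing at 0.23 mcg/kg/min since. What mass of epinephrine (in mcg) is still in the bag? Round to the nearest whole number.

242 mcg

Dose = 0.23 mcg/kg/min × 137.3 kg = 31.579 mcg/min
31.579 mcg/min × 60 min/hr = 1894.74 mcg/hr
Concentration = 1 mg ÷ 259 mL = 0.003861004 mg/mL = 3.861004 mcg/mL
Rate = 1894.74 mcg/hr ÷ 3.861004 mcg/mL = 490.7377 mL/hr
Volume infused = 490.7377 mL/hr × 0.4 hr = 196.2951 mL
Volume remaining = 259 − 196.2951 = 62.70494 mL
Drug remaining = 62.70494 mL × 3.861004 mcg/mL = 242.104 mcg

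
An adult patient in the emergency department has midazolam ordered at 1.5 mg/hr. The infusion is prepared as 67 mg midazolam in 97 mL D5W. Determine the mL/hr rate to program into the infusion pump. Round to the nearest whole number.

Concentration = 67 mg ÷ 97 mL = 0.6907216 mg/mL
Rate = 1.5 mg/hr ÷ 0.6907216 mg/mL = 2.171642 mL/hr

2 mL/hr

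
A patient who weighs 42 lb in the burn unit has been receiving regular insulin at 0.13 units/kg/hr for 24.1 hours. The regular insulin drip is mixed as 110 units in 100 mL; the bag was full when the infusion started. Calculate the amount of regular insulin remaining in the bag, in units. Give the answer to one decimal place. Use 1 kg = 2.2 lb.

Weight = 42 lb ÷ 2.2 lb/kg = 19.09091 kg
Dose = 0.13 units/kg/hr × 19.09091 kg = 2.481818 units/hr
Concentration = 110 units ÷ 100 mL = 1.1 units/mL
Rate = 2.481818 units/hr ÷ 1.1 units/mL = 2.256198 mL/hr
Volume infused = 2.256198 mL/hr × 24.1 hr = 54.37438 mL
Volume remaining = 100 − 54.37438 = 45.62562 mL
Drug remaining = 45.62562 mL × 1.1 units/mL = 50.18818 units

50.2 units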